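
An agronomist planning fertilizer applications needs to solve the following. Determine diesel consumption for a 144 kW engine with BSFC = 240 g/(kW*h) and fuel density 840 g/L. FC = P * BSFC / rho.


FC = P * BSFC / rho_fuel
   = 144 * 240 / 840
   = 34560 / 840
   = 41.14 L/h


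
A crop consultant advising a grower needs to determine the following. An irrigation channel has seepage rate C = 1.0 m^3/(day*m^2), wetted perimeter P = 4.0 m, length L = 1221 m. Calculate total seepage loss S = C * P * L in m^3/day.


S = C * P * L
  = 1.0 * 4.0 * 1221
  = 4884 m^3/day


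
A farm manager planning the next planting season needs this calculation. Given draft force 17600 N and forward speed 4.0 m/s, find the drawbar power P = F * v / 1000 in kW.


P = F * v / 1000
  = 17600 * 4.0 / 1000
  = 70400 / 1000
  = 70.40 kW


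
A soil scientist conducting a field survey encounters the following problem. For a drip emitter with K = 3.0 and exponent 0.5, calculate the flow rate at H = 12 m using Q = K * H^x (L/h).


Q = K * H^x
  = 3.0 * 12^0.5
  = 3.0 * 3.4641
  = 10.39 L/h


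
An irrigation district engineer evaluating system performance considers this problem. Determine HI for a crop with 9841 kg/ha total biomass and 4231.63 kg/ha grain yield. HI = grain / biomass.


HI = grain_yield / biomass
   = 4231.63 / 9841
   = 0.43


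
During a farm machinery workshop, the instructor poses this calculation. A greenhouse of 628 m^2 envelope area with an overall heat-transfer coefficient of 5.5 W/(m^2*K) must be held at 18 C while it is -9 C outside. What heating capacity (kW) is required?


dT = 18 - (-9) = 27 K
Q = U * A * dT
  = 5.5 * 628 * 27
  = 93258 W = 93.26 kW


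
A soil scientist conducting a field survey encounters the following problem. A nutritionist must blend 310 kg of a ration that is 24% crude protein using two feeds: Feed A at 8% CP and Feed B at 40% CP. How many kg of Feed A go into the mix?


parts_A = CP_b - target = 40 - 24 = 16
parts_B = target - CP_a = 24 - 8 = 16
total_parts = 16 + 16 = 32
Feed A = 310 * 16 / 32 = 155 kg
Feed B = 310 * 16 / 32 = 155 kg


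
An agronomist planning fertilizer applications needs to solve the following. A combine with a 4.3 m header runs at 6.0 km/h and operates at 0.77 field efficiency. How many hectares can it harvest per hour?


C = w * v * eta_f / 10
  = 4.3 * 6.0 * 0.77 / 10
  = 19.87 / 10
  = 1.99 ha/h


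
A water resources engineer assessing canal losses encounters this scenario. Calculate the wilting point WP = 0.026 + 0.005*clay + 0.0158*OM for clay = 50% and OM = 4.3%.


WP = 0.026 + 0.005*50 + 0.0158*4.3
   = 0.026 + 0.2500 + 0.0679
   = 0.3439


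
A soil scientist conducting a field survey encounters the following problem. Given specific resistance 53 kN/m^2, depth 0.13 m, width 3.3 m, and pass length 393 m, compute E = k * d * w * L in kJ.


E = k * d * w * L
  = 53 * 0.13 * 3.3 * 393
  = 8935.64 kJ


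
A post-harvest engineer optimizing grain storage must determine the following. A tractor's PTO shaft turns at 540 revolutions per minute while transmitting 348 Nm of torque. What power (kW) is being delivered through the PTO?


P = 2*pi*n*T / 60000
  = 2*pi * 540 * 348 / 60000
  = 1180736.18 / 60000
  = 19.68 kW


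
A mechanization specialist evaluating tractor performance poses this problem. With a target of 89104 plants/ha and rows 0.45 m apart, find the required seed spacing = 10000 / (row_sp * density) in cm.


spacing = 10000 / (row_sp * density)
        = 10000 / (0.45 * 89104)
        = 10000 / 40096.80
        = 0.24940 m = 24.94 cm


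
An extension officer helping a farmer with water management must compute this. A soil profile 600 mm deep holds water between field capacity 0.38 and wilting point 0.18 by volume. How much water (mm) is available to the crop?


AW = (FC - WP) * D
   = (0.38 - 0.18) * 600
   = 0.20 * 600
   = 120 mm


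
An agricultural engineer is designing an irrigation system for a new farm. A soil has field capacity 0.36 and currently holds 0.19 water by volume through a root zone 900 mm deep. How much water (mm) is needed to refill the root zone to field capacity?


SMD = (FC - theta) * D
    = (0.36 - 0.19) * 900
    = 0.170 * 900
    = 153 mm


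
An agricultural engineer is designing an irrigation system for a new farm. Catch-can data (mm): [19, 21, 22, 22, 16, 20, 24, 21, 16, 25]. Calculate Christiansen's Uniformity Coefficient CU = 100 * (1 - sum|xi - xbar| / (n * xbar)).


xbar = 206 / 10 = 20.600
sum|xi - xbar| = 22.800
CU = 100 * (1 - 22.800 / (10 * 20.600))
   = 100 * (1 - 0.1107)
   = 88.93%


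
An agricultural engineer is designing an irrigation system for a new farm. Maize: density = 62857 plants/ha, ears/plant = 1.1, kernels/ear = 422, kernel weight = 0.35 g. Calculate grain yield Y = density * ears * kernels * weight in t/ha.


Y = density * ears * kernels * kw
  = 62857 * 1.1 * 422 * 0.35 g/ha
  = 10212376.79 g/ha
  = 10212.38 kg/ha = 10.21 t/ha


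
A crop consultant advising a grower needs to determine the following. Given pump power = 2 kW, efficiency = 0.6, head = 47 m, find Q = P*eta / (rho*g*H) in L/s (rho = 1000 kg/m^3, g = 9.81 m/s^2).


Q = (P * 1000 * eta) / (rho * g * H)
  = (2 * 1000 * 0.6) / (1000 * 9.81 * 47)
  = 1200 / 461070
  = 0.00260 m^3/s = 2.60 L/s


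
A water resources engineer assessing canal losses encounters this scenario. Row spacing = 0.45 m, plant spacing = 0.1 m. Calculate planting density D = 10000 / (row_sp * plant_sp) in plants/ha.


D = 10000 / (row_sp * plant_sp)
  = 10000 / (0.45 * 0.1)
  = 10000 / 0.0450
  = 222222.22 plants/ha


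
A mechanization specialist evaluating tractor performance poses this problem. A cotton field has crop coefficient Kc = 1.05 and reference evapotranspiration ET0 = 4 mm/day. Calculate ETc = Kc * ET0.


ETc = Kc * ET0
    = 1.05 * 4
    = 4.20 mm/day


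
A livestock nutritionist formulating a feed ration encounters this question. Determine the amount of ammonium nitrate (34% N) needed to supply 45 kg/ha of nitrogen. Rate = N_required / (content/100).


Rate = N_required / (N_content / 100)
     = 45 / (34 / 100)
     = 45 / 0.34
     = 132.35 kg/ha


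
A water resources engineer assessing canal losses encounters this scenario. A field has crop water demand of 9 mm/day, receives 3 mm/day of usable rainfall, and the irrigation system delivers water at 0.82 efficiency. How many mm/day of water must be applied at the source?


IWR = (ETc - Pe) / Ea
    = (9 - 3) / 0.82
    = 6 / 0.82
    = 7.32 mm/day


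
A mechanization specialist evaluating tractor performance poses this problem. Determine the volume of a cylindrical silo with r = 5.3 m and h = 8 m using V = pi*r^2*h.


V = pi * r^2 * h
  = pi * 5.3^2 * 8
  = pi * 28.09 * 8
  = 705.98 m^3


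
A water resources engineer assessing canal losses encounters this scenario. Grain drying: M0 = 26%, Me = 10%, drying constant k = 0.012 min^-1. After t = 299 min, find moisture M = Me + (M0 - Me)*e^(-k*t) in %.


M = Me + (M0 - Me) * e^(-k*t)
  = 10 + (26 - 10) * e^(-0.012*299)
  = 10 + 16 * e^(-3.588)
  = 10 + 16 * 0.02765
  = 10 + 0.4425
  = 10.44%


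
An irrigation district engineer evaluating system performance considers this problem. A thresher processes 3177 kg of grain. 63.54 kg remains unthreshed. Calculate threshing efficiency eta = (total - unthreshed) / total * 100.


eta = (total - unthreshed) / total * 100
    = (3177 - 63.54) / 3177 * 100
    = 3113.46 / 3177 * 100
    = 98%


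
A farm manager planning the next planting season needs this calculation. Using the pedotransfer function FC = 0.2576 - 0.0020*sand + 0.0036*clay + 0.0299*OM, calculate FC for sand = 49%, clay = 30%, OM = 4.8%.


FC = 0.2576 - 0.0020*49 + 0.0036*30 + 0.0299*4.8
   = 0.2576 - 0.0980 + 0.1080 + 0.1435
   = 0.4111


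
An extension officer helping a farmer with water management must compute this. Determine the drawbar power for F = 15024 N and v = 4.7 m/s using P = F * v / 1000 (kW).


P = F * v / 1000
  = 15024 * 4.7 / 1000
  = 70612.80 / 1000
  = 70.61 kW


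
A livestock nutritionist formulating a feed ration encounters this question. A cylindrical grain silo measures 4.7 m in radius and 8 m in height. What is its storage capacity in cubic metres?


V = pi * r^2 * h
  = pi * 4.7^2 * 8
  = pi * 22.09 * 8
  = 555.18 m^3


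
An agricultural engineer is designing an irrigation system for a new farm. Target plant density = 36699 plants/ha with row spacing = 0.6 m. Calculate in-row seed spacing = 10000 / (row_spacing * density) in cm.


spacing = 10000 / (row_sp * density)
        = 10000 / (0.6 * 36699)
        = 10000 / 22019.40
        = 0.45414 m = 45.41 cm


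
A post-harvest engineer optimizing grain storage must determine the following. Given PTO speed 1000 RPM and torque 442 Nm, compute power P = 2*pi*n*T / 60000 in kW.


P = 2*pi*n*T / 60000
  = 2*pi * 1000 * 442 / 60000
  = 2777167.91 / 60000
  = 46.29 kW


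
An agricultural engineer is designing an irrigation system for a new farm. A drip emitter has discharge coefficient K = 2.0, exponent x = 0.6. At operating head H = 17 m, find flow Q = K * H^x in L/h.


Q = K * H^x
  = 2.0 * 17^0.6
  = 2.0 * 5.4736
  = 10.95 L/h


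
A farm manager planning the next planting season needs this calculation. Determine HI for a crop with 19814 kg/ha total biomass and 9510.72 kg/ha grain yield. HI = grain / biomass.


HI = grain_yield / biomass
   = 9510.72 / 19814
   = 0.48


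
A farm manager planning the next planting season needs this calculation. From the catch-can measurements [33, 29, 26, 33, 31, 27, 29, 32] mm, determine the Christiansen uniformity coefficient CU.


xbar = 240 / 8 = 30
sum|xi - xbar| = 18
CU = 100 * (1 - 18 / (8 * 30))
   = 100 * (1 - 0.0750)
   = 92.50%


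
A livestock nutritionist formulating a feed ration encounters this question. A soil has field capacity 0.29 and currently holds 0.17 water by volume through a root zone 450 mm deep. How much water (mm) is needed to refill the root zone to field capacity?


SMD = (FC - theta) * D
    = (0.29 - 0.17) * 450
    = 0.120 * 450
    = 54 mm


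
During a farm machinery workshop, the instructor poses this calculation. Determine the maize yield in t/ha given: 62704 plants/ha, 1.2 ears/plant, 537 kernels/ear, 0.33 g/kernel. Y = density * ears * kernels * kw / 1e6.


Y = density * ears * kernels * kw
  = 62704 * 1.2 * 537 * 0.33 g/ha
  = 13334131.01 g/ha
  = 13334.13 kg/ha = 13.33 t/ha


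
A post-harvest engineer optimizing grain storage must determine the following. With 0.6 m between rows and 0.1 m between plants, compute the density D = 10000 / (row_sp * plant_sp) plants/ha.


D = 10000 / (row_sp * plant_sp)
  = 10000 / (0.6 * 0.1)
  = 10000 / 0.0600
  = 166666.67 plants/ha


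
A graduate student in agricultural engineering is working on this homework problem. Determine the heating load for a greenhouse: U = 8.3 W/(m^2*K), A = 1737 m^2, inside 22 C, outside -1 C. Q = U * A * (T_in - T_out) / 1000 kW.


dT = 22 - (-1) = 23 K
Q = U * A * dT
  = 8.3 * 1737 * 23
  = 331593.30 W = 331.59 kW


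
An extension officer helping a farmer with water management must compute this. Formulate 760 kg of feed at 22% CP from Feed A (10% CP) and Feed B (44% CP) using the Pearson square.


parts_A = CP_b - target = 44 - 22 = 22
parts_B = target - CP_a = 22 - 10 = 12
total_parts = 22 + 12 = 34
Feed A = 760 * 22 / 34 = 491.76 kg
Feed B = 760 * 12 / 34 = 268.24 kg

491.76 kg


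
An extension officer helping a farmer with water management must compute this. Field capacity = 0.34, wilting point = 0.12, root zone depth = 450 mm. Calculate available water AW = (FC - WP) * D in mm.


AW = (FC - WP) * D
   = (0.34 - 0.12) * 450
   = 0.22 * 450
   = 99 mm


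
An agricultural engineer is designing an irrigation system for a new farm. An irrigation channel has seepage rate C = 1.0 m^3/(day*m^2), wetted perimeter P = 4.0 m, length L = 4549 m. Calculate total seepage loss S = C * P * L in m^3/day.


S = C * P * L
  = 1.0 * 4.0 * 4549
  = 18196 m^3/day


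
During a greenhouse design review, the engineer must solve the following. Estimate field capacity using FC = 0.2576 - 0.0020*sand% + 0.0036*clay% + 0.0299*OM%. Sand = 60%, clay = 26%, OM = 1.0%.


FC = 0.2576 - 0.0020*60 + 0.0036*26 + 0.0299*1.0
   = 0.2576 - 0.1200 + 0.0936 + 0.0299
   = 0.2611


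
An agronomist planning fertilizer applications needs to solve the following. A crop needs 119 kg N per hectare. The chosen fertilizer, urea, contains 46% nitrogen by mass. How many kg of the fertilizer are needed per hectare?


Rate = N_required / (N_content / 100)
     = 119 / (46 / 100)
     = 119 / 0.46
     = 258.70 kg/ha


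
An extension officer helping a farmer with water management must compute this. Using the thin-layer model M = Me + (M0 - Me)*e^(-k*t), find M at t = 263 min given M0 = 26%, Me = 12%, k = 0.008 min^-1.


M = Me + (M0 - Me) * e^(-k*t)
  = 12 + (26 - 12) * e^(-0.008*263)
  = 12 + 14 * e^(-2.104)
  = 12 + 14 * 0.12197
  = 12 + 1.7075
  = 13.71%


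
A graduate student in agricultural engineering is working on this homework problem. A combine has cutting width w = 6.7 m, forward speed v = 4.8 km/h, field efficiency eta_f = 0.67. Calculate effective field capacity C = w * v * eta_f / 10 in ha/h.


C = w * v * eta_f / 10
  = 6.7 * 4.8 * 0.67 / 10
  = 21.55 / 10
  = 2.15 ha/h


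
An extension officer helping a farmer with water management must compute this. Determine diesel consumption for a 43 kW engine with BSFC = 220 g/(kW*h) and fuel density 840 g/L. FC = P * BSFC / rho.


FC = P * BSFC / rho_fuel
   = 43 * 220 / 840
   = 9460 / 840
   = 11.26 L/h


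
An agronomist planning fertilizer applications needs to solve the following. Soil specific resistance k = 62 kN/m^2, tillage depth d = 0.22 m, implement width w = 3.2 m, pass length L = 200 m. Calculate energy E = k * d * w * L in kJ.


E = k * d * w * L
  = 62 * 0.22 * 3.2 * 200
  = 8729.60 kJ


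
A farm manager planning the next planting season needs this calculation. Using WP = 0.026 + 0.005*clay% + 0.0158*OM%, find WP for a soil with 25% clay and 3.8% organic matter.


WP = 0.026 + 0.005*25 + 0.0158*3.8
   = 0.026 + 0.1250 + 0.0600
   = 0.2110


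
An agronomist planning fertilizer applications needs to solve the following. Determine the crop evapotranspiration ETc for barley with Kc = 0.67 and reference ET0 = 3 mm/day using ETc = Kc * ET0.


ETc = Kc * ET0
    = 0.67 * 3
    = 2.01 mm/day


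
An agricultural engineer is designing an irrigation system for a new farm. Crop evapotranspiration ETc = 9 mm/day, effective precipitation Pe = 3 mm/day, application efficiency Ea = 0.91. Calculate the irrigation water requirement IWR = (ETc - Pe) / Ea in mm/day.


IWR = (ETc - Pe) / Ea
    = (9 - 3) / 0.91
    = 6 / 0.91
    = 6.59 mm/day


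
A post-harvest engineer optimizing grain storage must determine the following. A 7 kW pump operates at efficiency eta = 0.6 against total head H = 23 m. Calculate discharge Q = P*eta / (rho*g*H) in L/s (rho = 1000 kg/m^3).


Q = (P * 1000 * eta) / (rho * g * H)
  = (7 * 1000 * 0.6) / (1000 * 9.81 * 23)
  = 4200 / 225630
  = 0.01861 m^3/s = 18.61 L/s


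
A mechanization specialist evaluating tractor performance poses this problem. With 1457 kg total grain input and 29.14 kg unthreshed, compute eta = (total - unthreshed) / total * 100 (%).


eta = (total - unthreshed) / total * 100
    = (1457 - 29.14) / 1457 * 100
    = 1427.86 / 1457 * 100
    = 98%


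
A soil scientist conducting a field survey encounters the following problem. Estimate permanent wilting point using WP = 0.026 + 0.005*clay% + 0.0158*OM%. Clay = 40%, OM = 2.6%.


WP = 0.026 + 0.005*40 + 0.0158*2.6
   = 0.026 + 0.2000 + 0.0411
   = 0.2671


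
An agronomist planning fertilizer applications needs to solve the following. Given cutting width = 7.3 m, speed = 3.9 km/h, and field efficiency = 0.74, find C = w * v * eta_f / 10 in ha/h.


C = w * v * eta_f / 10
  = 7.3 * 3.9 * 0.74 / 10
  = 21.07 / 10
  = 2.11 ha/h


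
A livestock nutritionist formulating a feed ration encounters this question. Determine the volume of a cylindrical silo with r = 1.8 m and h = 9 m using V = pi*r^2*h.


V = pi * r^2 * h
  = pi * 1.8^2 * 9
  = pi * 3.24 * 9
  = 91.61 m^3


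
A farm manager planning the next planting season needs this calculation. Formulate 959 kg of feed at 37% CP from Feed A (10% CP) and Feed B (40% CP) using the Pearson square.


parts_A = CP_b - target = 40 - 37 = 3
parts_B = target - CP_a = 37 - 10 = 27
total_parts = 3 + 27 = 30
Feed A = 959 * 3 / 30 = 95.90 kg
Feed B = 959 * 27 / 30 = 863.10 kg

95.90 kg


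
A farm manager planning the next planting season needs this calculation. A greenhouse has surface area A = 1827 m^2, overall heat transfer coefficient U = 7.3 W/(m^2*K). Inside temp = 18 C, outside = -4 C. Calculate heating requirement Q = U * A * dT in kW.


dT = 18 - (-4) = 22 K
Q = U * A * dT
  = 7.3 * 1827 * 22
  = 293416.20 W = 293.42 kW


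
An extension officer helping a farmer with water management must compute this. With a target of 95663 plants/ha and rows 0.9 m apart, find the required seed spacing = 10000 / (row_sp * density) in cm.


spacing = 10000 / (row_sp * density)
        = 10000 / (0.9 * 95663)
        = 10000 / 86096.70
        = 0.11615 m = 11.61 cm


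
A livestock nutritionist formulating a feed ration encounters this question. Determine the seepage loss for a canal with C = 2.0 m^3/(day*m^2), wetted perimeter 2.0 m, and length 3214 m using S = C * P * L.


S = C * P * L
  = 2.0 * 2.0 * 3214
  = 12856 m^3/day


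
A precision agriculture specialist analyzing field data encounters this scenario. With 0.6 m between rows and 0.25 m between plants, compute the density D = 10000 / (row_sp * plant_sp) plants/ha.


D = 10000 / (row_sp * plant_sp)
  = 10000 / (0.6 * 0.25)
  = 10000 / 0.1500
  = 66666.67 plants/ha


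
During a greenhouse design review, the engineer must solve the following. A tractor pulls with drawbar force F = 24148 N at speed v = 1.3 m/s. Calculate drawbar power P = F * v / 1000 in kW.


P = F * v / 1000
  = 24148 * 1.3 / 1000
  = 31392.40 / 1000
  = 31.39 kW


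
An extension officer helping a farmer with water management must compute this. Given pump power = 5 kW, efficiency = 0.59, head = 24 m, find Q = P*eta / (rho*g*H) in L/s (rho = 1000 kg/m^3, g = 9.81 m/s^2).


Q = (P * 1000 * eta) / (rho * g * H)
  = (5 * 1000 * 0.59) / (1000 * 9.81 * 24)
  = 2950 / 235440
  = 0.01253 m^3/s = 12.53 L/s


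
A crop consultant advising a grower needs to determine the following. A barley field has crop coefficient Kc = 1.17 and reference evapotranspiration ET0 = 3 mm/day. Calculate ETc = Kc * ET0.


ETc = Kc * ET0
    = 1.17 * 3
    = 3.51 mm/day


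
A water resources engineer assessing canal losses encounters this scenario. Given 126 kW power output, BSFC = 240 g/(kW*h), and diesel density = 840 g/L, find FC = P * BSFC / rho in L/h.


FC = P * BSFC / rho_fuel
   = 126 * 240 / 840
   = 30240 / 840
   = 36 L/h


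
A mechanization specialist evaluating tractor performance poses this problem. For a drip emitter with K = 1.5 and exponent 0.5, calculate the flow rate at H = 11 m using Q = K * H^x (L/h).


Q = K * H^x
  = 1.5 * 11^0.5
  = 1.5 * 3.3166
  = 4.97 L/h


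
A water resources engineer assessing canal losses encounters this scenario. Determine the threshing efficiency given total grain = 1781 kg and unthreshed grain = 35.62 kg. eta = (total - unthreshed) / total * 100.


eta = (total - unthreshed) / total * 100
    = (1781 - 35.62) / 1781 * 100
    = 1745.38 / 1781 * 100
    = 98%


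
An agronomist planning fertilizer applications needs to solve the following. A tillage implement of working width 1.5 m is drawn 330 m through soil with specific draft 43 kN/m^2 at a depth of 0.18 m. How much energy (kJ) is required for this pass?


E = k * d * w * L
  = 43 * 0.18 * 1.5 * 330
  = 3831.30 kJ


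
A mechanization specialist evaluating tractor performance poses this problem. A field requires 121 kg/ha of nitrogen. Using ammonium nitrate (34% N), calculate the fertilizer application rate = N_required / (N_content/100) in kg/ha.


Rate = N_required / (N_content / 100)
     = 121 / (34 / 100)
     = 121 / 0.34
     = 355.88 kg/ha


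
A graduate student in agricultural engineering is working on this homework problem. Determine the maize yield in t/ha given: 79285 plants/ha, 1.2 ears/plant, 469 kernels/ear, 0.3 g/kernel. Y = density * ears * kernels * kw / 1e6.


Y = density * ears * kernels * kw
  = 79285 * 1.2 * 469 * 0.3 g/ha
  = 13386479.40 g/ha
  = 13386.48 kg/ha = 13.39 t/ha


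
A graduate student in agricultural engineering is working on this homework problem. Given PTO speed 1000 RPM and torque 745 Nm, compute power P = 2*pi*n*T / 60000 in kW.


P = 2*pi*n*T / 60000
  = 2*pi * 1000 * 745 / 60000
  = 4680973.05 / 60000
  = 78.02 kW


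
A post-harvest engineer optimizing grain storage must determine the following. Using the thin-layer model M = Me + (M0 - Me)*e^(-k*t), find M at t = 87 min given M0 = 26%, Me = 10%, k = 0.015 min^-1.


M = Me + (M0 - Me) * e^(-k*t)
  = 10 + (26 - 10) * e^(-0.015*87)
  = 10 + 16 * e^(-1.305)
  = 10 + 16 * 0.27117
  = 10 + 4.3388
  = 14.34%


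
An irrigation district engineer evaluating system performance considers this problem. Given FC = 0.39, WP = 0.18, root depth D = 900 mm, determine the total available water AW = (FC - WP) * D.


AW = (FC - WP) * D
   = (0.39 - 0.18) * 900
   = 0.21 * 900
   = 189 mm


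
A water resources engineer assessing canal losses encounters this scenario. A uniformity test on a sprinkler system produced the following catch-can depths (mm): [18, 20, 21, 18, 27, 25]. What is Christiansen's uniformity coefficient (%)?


xbar = 129 / 6 = 21.500
sum|xi - xbar| = 18
CU = 100 * (1 - 18 / (6 * 21.500))
   = 100 * (1 - 0.1395)
   = 86.05%


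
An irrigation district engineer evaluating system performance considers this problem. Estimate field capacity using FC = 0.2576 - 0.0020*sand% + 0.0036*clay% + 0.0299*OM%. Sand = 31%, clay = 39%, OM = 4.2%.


FC = 0.2576 - 0.0020*31 + 0.0036*39 + 0.0299*4.2
   = 0.2576 - 0.0620 + 0.1404 + 0.1256
   = 0.4616


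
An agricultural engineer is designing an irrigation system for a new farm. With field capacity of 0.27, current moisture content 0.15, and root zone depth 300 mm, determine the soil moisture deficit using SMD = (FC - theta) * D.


SMD = (FC - theta) * D
    = (0.27 - 0.15) * 300
    = 0.120 * 300
    = 36 mm


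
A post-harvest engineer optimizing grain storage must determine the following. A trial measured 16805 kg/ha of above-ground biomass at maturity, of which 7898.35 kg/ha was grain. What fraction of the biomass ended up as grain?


HI = grain_yield / biomass
   = 7898.35 / 16805
   = 0.47


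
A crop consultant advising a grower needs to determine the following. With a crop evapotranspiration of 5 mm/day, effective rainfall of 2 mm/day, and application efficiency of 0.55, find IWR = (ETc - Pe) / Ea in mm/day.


IWR = (ETc - Pe) / Ea
    = (5 - 2) / 0.55
    = 3 / 0.55
    = 5.45 mm/day


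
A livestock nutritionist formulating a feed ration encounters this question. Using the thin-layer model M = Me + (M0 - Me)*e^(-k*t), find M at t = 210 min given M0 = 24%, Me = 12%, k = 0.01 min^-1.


M = Me + (M0 - Me) * e^(-k*t)
  = 12 + (24 - 12) * e^(-0.01*210)
  = 12 + 12 * e^(-2.100)
  = 12 + 12 * 0.12246
  = 12 + 1.4695
  = 13.47%


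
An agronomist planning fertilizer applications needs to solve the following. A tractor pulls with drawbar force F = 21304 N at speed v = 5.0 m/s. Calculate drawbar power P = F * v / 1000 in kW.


P = F * v / 1000
  = 21304 * 5.0 / 1000
  = 106520 / 1000
  = 106.52 kW


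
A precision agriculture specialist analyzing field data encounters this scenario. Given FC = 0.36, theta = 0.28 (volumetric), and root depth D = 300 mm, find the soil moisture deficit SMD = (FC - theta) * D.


SMD = (FC - theta) * D
    = (0.36 - 0.28) * 300
    = 0.080 * 300
    = 24 mm


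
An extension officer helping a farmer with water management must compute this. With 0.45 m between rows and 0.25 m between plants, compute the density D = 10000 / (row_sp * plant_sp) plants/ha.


D = 10000 / (row_sp * plant_sp)
  = 10000 / (0.45 * 0.25)
  = 10000 / 0.1125
  = 88888.89 plants/ha


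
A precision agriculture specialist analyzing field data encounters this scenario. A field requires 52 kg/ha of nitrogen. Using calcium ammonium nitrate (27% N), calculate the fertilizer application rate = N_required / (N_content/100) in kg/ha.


Rate = N_required / (N_content / 100)
     = 52 / (27 / 100)
     = 52 / 0.27
     = 192.59 kg/ha


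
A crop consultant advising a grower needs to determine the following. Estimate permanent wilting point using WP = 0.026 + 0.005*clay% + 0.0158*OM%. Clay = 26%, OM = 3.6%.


WP = 0.026 + 0.005*26 + 0.0158*3.6
   = 0.026 + 0.1300 + 0.0569
   = 0.2129


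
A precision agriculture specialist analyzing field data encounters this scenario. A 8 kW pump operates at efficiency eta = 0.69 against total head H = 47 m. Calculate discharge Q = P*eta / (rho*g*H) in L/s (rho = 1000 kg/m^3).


Q = (P * 1000 * eta) / (rho * g * H)
  = (8 * 1000 * 0.69) / (1000 * 9.81 * 47)
  = 5520 / 461070
  = 0.01197 m^3/s = 11.97 L/s


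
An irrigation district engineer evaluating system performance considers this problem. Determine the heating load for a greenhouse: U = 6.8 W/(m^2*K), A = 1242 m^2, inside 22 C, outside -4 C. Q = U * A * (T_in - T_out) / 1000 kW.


dT = 22 - (-4) = 26 K
Q = U * A * dT
  = 6.8 * 1242 * 26
  = 219585.60 W = 219.59 kW


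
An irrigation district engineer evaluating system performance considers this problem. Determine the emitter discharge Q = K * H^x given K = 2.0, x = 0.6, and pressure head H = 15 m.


Q = K * H^x
  = 2.0 * 15^0.6
  = 2.0 * 5.0776
  = 10.16 L/h


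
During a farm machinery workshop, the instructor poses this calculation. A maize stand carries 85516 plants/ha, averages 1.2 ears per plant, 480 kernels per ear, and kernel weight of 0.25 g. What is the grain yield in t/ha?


Y = density * ears * kernels * kw
  = 85516 * 1.2 * 480 * 0.25 g/ha
  = 12314304 g/ha
  = 12314.30 kg/ha = 12.31 t/ha


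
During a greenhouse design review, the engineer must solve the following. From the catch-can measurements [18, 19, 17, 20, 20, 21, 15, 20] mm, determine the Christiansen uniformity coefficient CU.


xbar = 150 / 8 = 18.750
sum|xi - xbar| = 12.500
CU = 100 * (1 - 12.500 / (8 * 18.750))
   = 100 * (1 - 0.0833)
   = 91.67%


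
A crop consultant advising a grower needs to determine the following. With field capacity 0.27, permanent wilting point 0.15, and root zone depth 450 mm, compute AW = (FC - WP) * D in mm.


AW = (FC - WP) * D
   = (0.27 - 0.15) * 450
   = 0.12 * 450
   = 54 mm


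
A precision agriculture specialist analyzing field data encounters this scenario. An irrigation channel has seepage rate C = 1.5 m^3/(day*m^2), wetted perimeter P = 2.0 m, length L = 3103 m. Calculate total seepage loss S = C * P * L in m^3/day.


S = C * P * L
  = 1.5 * 2.0 * 3103
  = 9309 m^3/day


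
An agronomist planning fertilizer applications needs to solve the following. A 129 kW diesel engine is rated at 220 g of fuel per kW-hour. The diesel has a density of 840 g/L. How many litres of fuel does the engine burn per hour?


FC = P * BSFC / rho_fuel
   = 129 * 220 / 840
   = 28380 / 840
   = 33.79 L/h


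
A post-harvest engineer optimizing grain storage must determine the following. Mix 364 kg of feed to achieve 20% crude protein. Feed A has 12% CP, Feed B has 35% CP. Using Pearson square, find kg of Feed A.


parts_A = CP_b - target = 35 - 20 = 15
parts_B = target - CP_a = 20 - 12 = 8
total_parts = 15 + 8 = 23
Feed A = 364 * 15 / 23 = 237.39 kg
Feed B = 364 * 8 / 23 = 126.61 kg

237.39 kg


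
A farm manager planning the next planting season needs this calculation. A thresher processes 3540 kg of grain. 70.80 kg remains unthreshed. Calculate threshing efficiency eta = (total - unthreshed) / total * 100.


eta = (total - unthreshed) / total * 100
    = (3540 - 70.80) / 3540 * 100
    = 3469.20 / 3540 * 100
    = 98%


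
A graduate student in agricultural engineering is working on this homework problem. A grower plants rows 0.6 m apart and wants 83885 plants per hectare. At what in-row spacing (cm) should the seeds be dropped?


spacing = 10000 / (row_sp * density)
        = 10000 / (0.6 * 83885)
        = 10000 / 50331
        = 0.19868 m = 19.87 cm


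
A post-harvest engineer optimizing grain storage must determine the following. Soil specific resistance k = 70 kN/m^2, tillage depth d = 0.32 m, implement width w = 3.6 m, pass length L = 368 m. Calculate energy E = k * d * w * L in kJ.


E = k * d * w * L
  = 70 * 0.32 * 3.6 * 368
  = 29675.52 kJ


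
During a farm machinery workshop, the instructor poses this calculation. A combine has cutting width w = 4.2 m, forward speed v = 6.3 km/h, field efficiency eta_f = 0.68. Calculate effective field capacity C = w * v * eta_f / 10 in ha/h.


C = w * v * eta_f / 10
  = 4.2 * 6.3 * 0.68 / 10
  = 17.99 / 10
  = 1.80 ha/h


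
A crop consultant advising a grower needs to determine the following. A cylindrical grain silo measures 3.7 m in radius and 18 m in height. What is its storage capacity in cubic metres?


V = pi * r^2 * h
  = pi * 3.7^2 * 18
  = pi * 13.69 * 18
  = 774.15 m^3


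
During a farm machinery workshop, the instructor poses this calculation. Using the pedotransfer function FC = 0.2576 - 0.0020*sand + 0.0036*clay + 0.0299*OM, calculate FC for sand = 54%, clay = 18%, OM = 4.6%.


FC = 0.2576 - 0.0020*54 + 0.0036*18 + 0.0299*4.6
   = 0.2576 - 0.1080 + 0.0648 + 0.1375
   = 0.3519


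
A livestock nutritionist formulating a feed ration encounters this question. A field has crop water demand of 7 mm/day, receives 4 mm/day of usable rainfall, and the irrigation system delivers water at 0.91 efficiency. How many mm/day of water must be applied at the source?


IWR = (ETc - Pe) / Ea
    = (7 - 4) / 0.91
    = 3 / 0.91
    = 3.30 mm/day


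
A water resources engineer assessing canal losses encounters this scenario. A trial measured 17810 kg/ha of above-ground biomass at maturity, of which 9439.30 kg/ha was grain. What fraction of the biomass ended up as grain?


HI = grain_yield / biomass
   = 9439.30 / 17810
   = 0.53


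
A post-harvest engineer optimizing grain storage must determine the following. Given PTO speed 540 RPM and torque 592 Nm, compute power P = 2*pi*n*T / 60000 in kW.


P = 2*pi*n*T / 60000
  = 2*pi * 540 * 592 / 60000
  = 2008608.68 / 60000
  = 33.48 kW


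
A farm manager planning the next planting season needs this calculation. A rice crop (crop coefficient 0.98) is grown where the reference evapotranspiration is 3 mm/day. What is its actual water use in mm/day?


ETc = Kc * ET0
    = 0.98 * 3
    = 2.94 mm/day


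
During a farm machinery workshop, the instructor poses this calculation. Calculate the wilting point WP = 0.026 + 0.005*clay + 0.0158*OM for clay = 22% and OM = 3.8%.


WP = 0.026 + 0.005*22 + 0.0158*3.8
   = 0.026 + 0.1100 + 0.0600
   = 0.1960


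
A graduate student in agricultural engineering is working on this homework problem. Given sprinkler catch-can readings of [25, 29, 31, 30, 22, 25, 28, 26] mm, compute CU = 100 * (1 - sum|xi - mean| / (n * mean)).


xbar = 216 / 8 = 27
sum|xi - xbar| = 20
CU = 100 * (1 - 20 / (8 * 27))
   = 100 * (1 - 0.0926)
   = 90.74%


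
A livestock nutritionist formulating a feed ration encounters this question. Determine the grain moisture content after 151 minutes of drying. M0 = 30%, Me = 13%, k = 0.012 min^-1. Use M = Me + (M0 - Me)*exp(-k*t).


M = Me + (M0 - Me) * e^(-k*t)
  = 13 + (30 - 13) * e^(-0.012*151)
  = 13 + 17 * e^(-1.812)
  = 13 + 17 * 0.16333
  = 13 + 2.7766
  = 15.78%


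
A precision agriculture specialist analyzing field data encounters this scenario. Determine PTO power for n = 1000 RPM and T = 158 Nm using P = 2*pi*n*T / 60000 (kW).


P = 2*pi*n*T / 60000
  = 2*pi * 1000 * 158 / 60000
  = 992743.28 / 60000
  = 16.55 kW


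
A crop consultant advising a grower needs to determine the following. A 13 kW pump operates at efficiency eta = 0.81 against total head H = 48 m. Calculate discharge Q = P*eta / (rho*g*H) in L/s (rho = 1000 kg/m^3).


Q = (P * 1000 * eta) / (rho * g * H)
  = (13 * 1000 * 0.81) / (1000 * 9.81 * 48)
  = 10530 / 470880
  = 0.02236 m^3/s = 22.36 L/s


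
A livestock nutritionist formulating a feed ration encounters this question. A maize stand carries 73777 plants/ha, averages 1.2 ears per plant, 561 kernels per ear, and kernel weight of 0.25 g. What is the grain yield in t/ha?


Y = density * ears * kernels * kw
  = 73777 * 1.2 * 561 * 0.25 g/ha
  = 12416669.10 g/ha
  = 12416.67 kg/ha = 12.42 t/ha


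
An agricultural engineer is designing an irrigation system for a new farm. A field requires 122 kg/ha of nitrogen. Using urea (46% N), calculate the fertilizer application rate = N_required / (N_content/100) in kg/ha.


Rate = N_required / (N_content / 100)
     = 122 / (46 / 100)
     = 122 / 0.46
     = 265.22 kg/ha


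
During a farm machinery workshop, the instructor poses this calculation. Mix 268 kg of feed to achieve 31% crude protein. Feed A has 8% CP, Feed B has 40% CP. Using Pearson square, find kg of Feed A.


parts_A = CP_b - target = 40 - 31 = 9
parts_B = target - CP_a = 31 - 8 = 23
total_parts = 9 + 23 = 32
Feed A = 268 * 9 / 32 = 75.38 kg
Feed B = 268 * 23 / 32 = 192.63 kg

75.38 kg


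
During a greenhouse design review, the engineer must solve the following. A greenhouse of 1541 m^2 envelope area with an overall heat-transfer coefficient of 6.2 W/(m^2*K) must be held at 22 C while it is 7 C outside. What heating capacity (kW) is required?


dT = 22 - (7) = 15 K
Q = U * A * dT
  = 6.2 * 1541 * 15
  = 143313 W = 143.31 kW


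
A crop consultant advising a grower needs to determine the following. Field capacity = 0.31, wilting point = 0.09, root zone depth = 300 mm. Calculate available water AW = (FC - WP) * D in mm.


AW = (FC - WP) * D
   = (0.31 - 0.09) * 300
   = 0.22 * 300
   = 66 mm


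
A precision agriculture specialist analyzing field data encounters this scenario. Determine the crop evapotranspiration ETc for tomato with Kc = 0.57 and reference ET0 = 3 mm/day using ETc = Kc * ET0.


ETc = Kc * ET0
    = 0.57 * 3
    = 1.71 mm/day


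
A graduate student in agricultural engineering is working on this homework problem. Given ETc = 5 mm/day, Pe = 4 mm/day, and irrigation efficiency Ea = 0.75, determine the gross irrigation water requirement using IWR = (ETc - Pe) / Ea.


IWR = (ETc - Pe) / Ea
    = (5 - 4) / 0.75
    = 1 / 0.75
    = 1.33 mm/day


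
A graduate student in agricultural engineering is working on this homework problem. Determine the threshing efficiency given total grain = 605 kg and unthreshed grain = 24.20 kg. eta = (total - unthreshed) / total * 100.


eta = (total - unthreshed) / total * 100
    = (605 - 24.20) / 605 * 100
    = 580.80 / 605 * 100
    = 96%


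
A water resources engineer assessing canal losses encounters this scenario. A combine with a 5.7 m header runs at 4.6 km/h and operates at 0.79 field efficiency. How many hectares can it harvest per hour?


C = w * v * eta_f / 10
  = 5.7 * 4.6 * 0.79 / 10
  = 20.71 / 10
  = 2.07 ha/h


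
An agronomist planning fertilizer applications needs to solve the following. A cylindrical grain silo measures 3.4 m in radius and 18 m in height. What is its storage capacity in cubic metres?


V = pi * r^2 * h
  = pi * 3.4^2 * 18
  = pi * 11.56 * 18
  = 653.70 m^3


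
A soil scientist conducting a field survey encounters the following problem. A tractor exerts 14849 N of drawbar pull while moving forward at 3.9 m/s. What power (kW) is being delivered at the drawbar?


P = F * v / 1000
  = 14849 * 3.9 / 1000
  = 57911.10 / 1000
  = 57.91 kW


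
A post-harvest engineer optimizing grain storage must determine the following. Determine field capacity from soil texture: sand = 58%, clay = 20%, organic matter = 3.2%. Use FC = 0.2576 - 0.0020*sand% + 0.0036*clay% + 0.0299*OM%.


FC = 0.2576 - 0.0020*58 + 0.0036*20 + 0.0299*3.2
   = 0.2576 - 0.1160 + 0.0720 + 0.0957
   = 0.3093


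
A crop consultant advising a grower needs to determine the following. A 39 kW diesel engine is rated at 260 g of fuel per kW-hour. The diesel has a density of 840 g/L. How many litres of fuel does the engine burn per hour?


FC = P * BSFC / rho_fuel
   = 39 * 260 / 840
   = 10140 / 840
   = 12.07 L/h


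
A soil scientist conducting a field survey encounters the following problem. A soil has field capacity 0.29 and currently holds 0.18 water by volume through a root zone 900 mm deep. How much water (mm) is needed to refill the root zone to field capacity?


SMD = (FC - theta) * D
    = (0.29 - 0.18) * 900
    = 0.110 * 900
    = 99 mm


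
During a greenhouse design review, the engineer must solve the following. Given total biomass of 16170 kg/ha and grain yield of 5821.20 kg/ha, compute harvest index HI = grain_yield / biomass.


HI = grain_yield / biomass
   = 5821.20 / 16170
   = 0.36


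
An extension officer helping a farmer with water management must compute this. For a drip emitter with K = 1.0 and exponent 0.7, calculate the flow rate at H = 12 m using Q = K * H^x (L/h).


Q = K * H^x
  = 1.0 * 12^0.7
  = 1.0 * 5.6941
  = 5.69 L/h


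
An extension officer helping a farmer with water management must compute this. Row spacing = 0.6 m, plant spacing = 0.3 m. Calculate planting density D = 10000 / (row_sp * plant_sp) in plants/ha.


D = 10000 / (row_sp * plant_sp)
  = 10000 / (0.6 * 0.3)
  = 10000 / 0.1800
  = 55555.56 plants/ha


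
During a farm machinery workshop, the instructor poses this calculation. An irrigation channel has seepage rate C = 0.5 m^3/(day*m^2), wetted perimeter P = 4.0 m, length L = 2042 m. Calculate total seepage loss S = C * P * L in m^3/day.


S = C * P * L
  = 0.5 * 4.0 * 2042
  = 4084 m^3/day


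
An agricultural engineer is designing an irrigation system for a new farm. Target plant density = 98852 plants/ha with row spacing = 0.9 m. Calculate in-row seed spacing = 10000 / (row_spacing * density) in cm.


spacing = 10000 / (row_sp * density)
        = 10000 / (0.9 * 98852)
        = 10000 / 88966.80
        = 0.11240 m = 11.24 cm


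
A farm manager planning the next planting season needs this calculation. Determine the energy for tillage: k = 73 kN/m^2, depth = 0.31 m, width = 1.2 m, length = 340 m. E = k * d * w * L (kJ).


E = k * d * w * L
  = 73 * 0.31 * 1.2 * 340
  = 9233.04 kJ


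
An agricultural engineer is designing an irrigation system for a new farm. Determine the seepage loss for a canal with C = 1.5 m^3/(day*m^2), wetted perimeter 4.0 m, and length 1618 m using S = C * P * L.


S = C * P * L
  = 1.5 * 4.0 * 1618
  = 9708 m^3/day


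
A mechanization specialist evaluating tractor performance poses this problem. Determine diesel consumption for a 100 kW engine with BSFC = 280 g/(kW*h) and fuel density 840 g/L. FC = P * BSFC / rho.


FC = P * BSFC / rho_fuel
   = 100 * 280 / 840
   = 28000 / 840
   = 33.33 L/h


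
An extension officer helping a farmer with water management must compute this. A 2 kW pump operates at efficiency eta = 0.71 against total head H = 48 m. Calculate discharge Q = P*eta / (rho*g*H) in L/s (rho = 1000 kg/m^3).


Q = (P * 1000 * eta) / (rho * g * H)
  = (2 * 1000 * 0.71) / (1000 * 9.81 * 48)
  = 1420 / 470880
  = 0.00302 m^3/s = 3.02 L/s
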